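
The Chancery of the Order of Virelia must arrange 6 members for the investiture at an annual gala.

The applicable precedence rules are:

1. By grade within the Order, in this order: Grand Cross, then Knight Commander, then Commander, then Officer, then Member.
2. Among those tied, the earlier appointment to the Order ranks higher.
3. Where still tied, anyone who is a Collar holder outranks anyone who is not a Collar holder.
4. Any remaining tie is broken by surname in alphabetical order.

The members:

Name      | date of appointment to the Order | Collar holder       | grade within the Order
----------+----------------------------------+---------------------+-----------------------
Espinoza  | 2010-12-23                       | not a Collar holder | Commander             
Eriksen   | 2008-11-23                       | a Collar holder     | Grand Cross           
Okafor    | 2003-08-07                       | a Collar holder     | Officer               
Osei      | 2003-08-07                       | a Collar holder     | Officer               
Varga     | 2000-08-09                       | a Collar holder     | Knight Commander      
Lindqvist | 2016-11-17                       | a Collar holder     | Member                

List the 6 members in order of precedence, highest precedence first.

By grade within the Order: Eriksen (Grand Cross); then Varga (Knight Commander); then Espinoza (Commander); then Okafor and Osei (Officer); then Lindqvist (Member).
Okafor and Osei both have date of appointment to the Order 2003-08-07, so the next rule applies.
Okafor and Osei are each a Collar holder, so the next rule applies.
Among Okafor and Osei, alphabetically by surname: Okafor before Osei.
Full order: Eriksen, Varga, Espinoza, Okafor, Osei, Lindqvist.

Eriksen, Varga, Espinoza, Okafor, Osei, Lindqvist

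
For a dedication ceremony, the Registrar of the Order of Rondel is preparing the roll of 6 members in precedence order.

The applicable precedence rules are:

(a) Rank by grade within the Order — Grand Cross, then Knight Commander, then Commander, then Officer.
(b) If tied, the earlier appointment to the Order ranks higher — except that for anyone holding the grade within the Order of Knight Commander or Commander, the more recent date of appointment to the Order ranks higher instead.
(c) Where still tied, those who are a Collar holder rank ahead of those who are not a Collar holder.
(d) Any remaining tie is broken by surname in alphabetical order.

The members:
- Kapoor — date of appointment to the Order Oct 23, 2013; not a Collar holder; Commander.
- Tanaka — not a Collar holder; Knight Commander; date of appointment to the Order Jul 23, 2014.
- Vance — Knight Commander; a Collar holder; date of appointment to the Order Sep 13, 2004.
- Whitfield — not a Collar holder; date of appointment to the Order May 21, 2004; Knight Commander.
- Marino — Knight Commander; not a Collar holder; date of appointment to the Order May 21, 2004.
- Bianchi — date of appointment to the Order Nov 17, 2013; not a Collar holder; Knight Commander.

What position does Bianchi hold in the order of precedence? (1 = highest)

By grade within the Order: Tanaka, Bianchi, Vance, Marino and Whitfield (Knight Commander); then Kapoor (Commander).
Among Tanaka, Bianchi, Vance, Marino and Whitfield, by date of appointment to the Order (later first) (reversed rule for this group): Tanaka (Jul 23, 2014) before Bianchi (Nov 17, 2013) before Vance (Sep 13, 2004) before Marino and Whitfield (May 21, 2004).
Marino and Whitfield are each not a Collar holder, so the next rule applies.
Among Marino and Whitfield, alphabetically by surname: Marino before Whitfield.
Order: Tanaka, Bianchi, Vance, Marino, Whitfield, Kapoor. So position 2.

2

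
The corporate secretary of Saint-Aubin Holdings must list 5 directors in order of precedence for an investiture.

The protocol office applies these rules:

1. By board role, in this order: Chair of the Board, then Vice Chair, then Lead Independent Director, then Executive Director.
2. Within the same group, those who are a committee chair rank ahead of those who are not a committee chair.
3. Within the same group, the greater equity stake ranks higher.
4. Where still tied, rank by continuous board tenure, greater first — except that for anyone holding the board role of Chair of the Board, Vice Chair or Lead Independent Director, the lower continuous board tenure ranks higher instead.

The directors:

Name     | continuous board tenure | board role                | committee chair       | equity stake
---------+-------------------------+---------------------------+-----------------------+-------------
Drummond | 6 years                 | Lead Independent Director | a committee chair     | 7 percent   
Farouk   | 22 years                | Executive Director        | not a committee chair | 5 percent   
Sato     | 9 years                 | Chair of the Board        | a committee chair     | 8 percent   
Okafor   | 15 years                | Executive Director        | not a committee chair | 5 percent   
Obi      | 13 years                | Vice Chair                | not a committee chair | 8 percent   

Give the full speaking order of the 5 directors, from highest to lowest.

Sato, Obi, Drummond, Farouk, Okafor

By board role: Sato (Chair of the Board); then Obi (Vice Chair); then Drummond (Lead Independent Director); then Farouk and Okafor (Executive Director).
Farouk and Okafor are each not a committee chair, so the next rule applies.
Farouk and Okafor both have equity stake 5 percent, so the next rule applies.
Among Farouk and Okafor, by continuous board tenure (higher first): Farouk (22 years) before Okafor (15 years).
Full order: Sato, Obi, Drummond, Farouk, Okafor.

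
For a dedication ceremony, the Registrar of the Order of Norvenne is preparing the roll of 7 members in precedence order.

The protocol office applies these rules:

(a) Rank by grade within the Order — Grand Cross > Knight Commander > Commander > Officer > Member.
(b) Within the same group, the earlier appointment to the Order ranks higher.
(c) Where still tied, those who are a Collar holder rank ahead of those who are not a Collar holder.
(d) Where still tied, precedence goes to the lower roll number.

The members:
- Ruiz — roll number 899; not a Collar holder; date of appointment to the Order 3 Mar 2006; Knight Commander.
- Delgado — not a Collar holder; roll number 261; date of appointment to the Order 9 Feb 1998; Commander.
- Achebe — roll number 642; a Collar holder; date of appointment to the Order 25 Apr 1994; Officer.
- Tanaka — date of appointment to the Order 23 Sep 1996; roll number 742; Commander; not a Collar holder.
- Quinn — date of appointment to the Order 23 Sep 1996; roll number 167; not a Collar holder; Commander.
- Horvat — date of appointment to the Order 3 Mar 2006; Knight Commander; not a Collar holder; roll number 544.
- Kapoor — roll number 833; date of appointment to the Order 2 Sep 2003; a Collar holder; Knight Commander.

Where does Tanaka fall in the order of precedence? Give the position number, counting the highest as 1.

By grade within the Order: Kapoor, Horvat and Ruiz (Knight Commander); then Quinn, Tanaka and Delgado (Commander); then Achebe (Officer).
Among Kapoor, Horvat and Ruiz, by date of appointment to the Order (earlier first): Kapoor (2 Sep 2003) before Horvat and Ruiz (3 Mar 2006).
Horvat and Ruiz are each not a Collar holder, so the next rule applies.
Among Horvat and Ruiz, by roll number (lower first): Horvat (544) before Ruiz (899).
Among Quinn, Tanaka and Delgado, by date of appointment to the Order (earlier first): Quinn and Tanaka (23 Sep 1996) before Delgado (9 Feb 1998).
Quinn and Tanaka are each not a Collar holder, so the next rule applies.
Among Quinn and Tanaka, by roll number (lower first): Quinn (167) before Tanaka (742).
Order: Kapoor, Horvat, Ruiz, Quinn, Tanaka, Delgado, Achebe. So position 5.

5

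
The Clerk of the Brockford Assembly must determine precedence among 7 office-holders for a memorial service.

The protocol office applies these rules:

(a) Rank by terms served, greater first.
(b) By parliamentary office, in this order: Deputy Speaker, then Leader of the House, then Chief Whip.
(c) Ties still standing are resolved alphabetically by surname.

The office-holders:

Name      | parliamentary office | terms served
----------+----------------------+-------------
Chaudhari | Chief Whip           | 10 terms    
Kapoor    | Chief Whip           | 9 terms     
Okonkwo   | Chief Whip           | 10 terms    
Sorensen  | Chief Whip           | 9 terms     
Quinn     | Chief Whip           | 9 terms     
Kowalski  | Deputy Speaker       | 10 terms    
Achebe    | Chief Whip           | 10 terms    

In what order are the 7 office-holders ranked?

By terms served (higher first): Kowalski, Achebe, Chaudhari and Okonkwo (each 10 terms); then Kapoor, Quinn and Sorensen (each 9 terms).
Among Kowalski, Achebe, Chaudhari and Okonkwo, by parliamentary office: Kowalski (Deputy Speaker) before Achebe, Chaudhari and Okonkwo (Chief Whip).
Among Achebe, Chaudhari and Okonkwo, alphabetically by surname: Achebe before Chaudhari before Okonkwo.
Kapoor, Quinn and Sorensen are each Chief Whip, so the next rule applies.
Among Kapoor, Quinn and Sorensen, alphabetically by surname: Kapoor before Quinn before Sorensen.
Full order: Kowalski, Achebe, Chaudhari, Okonkwo, Kapoor, Quinn, Sorensen.

Kowalski, Achebe, Chaudhari, Okonkwo, Kapoor, Quinn, Sorensen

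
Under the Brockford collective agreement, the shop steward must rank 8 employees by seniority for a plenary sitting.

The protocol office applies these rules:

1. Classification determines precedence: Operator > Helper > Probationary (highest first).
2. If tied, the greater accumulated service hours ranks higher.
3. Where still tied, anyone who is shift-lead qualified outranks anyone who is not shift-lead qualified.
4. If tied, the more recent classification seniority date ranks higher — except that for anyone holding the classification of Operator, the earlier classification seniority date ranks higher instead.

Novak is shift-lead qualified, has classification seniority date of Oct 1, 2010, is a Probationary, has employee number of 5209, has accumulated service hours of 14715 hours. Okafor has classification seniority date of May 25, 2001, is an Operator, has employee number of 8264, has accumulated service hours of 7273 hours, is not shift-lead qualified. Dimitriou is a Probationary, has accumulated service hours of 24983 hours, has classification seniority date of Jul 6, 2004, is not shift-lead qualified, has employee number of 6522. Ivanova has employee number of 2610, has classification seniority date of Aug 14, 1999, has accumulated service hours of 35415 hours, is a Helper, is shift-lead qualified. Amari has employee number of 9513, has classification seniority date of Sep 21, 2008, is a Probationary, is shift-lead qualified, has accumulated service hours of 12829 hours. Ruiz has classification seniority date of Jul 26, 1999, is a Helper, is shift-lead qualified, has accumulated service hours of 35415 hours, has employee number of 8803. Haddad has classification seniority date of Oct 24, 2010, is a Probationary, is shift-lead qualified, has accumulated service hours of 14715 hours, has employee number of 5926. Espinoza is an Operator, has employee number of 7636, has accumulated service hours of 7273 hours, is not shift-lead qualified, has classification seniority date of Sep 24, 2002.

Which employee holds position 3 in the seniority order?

By classification: Okafor and Espinoza (Operator); then Ivanova and Ruiz (Helper); then Dimitriou, Haddad, Novak and Amari (Probationary).
Okafor and Espinoza both have accumulated service hours 7273 hours, so the next rule applies.
Okafor and Espinoza are each not shift-lead qualified, so the next rule applies.
Among Okafor and Espinoza, by classification seniority date (earlier first) (reversed rule for this group): Okafor (May 25, 2001) before Espinoza (Sep 24, 2002).
Ivanova and Ruiz both have accumulated service hours 35415 hours, so the next rule applies.
Ivanova and Ruiz are each shift-lead qualified, so the next rule applies.
Among Ivanova and Ruiz, by classification seniority date (later first): Ivanova (Aug 14, 1999) before Ruiz (Jul 26, 1999).
Among Dimitriou, Haddad, Novak and Amari, by accumulated service hours (higher first): Dimitriou (24983 hours) before Haddad and Novak (14715 hours) before Amari (12829 hours).
Haddad and Novak are each shift-lead qualified, so the next rule applies.
Among Haddad and Novak, by classification seniority date (later first): Haddad (Oct 24, 2010) before Novak (Oct 1, 2010).
Order: Okafor, Espinoza, Ivanova, Ruiz, Dimitriou, Haddad, Novak, Amari.

Ivanova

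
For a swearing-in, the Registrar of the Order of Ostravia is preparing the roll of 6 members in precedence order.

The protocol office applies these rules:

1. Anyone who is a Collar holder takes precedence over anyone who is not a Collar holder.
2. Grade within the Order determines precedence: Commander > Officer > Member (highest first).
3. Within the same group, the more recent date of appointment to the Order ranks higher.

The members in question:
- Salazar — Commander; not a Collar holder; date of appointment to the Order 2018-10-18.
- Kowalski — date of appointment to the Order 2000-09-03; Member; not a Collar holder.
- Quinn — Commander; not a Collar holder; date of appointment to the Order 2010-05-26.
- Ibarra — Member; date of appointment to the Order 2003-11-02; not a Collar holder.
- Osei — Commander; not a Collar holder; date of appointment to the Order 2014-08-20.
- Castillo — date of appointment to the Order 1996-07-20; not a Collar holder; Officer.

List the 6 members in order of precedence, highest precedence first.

By the first rule: Salazar, Osei, Quinn, Castillo, Ibarra and Kowalski (each not a Collar holder).
Among Salazar, Osei, Quinn, Castillo, Ibarra and Kowalski, by grade within the Order: Salazar, Osei and Quinn (Commander) before Castillo (Officer) before Ibarra and Kowalski (Member).
Among Salazar, Osei and Quinn, by date of appointment to the Order (later first): Salazar (2018-10-18) before Osei (2014-08-20) before Quinn (2010-05-26).
Among Ibarra and Kowalski, by date of appointment to the Order (later first): Ibarra (2003-11-02) before Kowalski (2000-09-03).
Full order: Salazar, Osei, Quinn, Castillo, Ibarra, Kowalski.

Salazar, Osei, Quinn, Castillo, Ibarra, Kowalski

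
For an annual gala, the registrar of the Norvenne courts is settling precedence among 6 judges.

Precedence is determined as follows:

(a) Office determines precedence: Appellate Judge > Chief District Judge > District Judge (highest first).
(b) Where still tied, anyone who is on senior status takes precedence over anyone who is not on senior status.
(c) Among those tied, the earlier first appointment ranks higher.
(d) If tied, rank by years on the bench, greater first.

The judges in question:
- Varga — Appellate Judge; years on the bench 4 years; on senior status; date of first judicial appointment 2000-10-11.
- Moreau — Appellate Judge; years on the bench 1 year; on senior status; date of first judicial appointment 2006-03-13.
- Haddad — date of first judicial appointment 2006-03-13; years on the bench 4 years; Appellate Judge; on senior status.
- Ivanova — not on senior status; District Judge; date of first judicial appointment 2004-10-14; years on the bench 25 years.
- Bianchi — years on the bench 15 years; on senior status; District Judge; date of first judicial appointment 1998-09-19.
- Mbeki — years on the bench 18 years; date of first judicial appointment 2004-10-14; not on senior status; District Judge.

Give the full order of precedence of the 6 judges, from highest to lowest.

By office: Varga, Haddad and Moreau (Appellate Judge); then Bianchi, Ivanova and Mbeki (District Judge).
Varga, Haddad and Moreau are each on senior status, so the next rule applies.
Among Varga, Haddad and Moreau, by date of first judicial appointment (earlier first): Varga (2000-10-11) before Haddad and Moreau (2006-03-13).
Among Haddad and Moreau, by years on the bench (higher first): Haddad (4 years) before Moreau (1 year).
Among Bianchi, Ivanova and Mbeki, on senior status before not on senior status: Bianchi (on senior status) before Ivanova and Mbeki (not on senior status).
Ivanova and Mbeki both have date of first judicial appointment 2004-10-14, so the next rule applies.
Among Ivanova and Mbeki, by years on the bench (higher first): Ivanova (25 years) before Mbeki (18 years).
Full order: Varga, Haddad, Moreau, Bianchi, Ivanova, Mbeki.

Varga, Haddad, Moreau, Bianchi, Ivanova, Mbeki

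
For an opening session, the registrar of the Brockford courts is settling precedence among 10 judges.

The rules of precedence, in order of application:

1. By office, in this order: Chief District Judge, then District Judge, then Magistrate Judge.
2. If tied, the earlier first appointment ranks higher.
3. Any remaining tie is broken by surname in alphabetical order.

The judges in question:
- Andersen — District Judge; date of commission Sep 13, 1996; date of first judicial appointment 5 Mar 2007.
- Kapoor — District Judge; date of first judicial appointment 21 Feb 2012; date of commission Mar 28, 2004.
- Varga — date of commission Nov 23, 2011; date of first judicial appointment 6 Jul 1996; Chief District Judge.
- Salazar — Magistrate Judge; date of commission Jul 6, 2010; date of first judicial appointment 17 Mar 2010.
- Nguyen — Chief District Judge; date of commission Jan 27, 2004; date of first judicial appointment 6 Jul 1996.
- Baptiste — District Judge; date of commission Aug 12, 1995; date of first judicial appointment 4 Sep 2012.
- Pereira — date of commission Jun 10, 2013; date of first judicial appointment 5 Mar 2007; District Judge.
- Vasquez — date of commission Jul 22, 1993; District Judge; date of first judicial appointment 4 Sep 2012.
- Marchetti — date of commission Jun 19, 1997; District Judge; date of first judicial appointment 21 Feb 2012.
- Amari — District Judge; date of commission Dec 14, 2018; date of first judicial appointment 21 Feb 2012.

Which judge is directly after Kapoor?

Marchetti

By office: Nguyen and Varga (Chief District Judge); then Andersen, Pereira, Amari, Kapoor, Marchetti, Baptiste and Vasquez (District Judge); then Salazar (Magistrate Judge).
Nguyen and Varga both have date of first judicial appointment 6 Jul 1996, so the next rule applies.
Among Nguyen and Varga, alphabetically by surname: Nguyen before Varga.
Among Andersen, Pereira, Amari, Kapoor, Marchetti, Baptiste and Vasquez, by date of first judicial appointment (earlier first): Andersen and Pereira (5 Mar 2007) before Amari, Kapoor and Marchetti (21 Feb 2012) before Baptiste and Vasquez (4 Sep 2012).
Among Andersen and Pereira, alphabetically by surname: Andersen before Pereira.
Among Amari, Kapoor and Marchetti, alphabetically by surname: Amari before Kapoor before Marchetti.
Among Baptiste and Vasquez, alphabetically by surname: Baptiste before Vasquez.
Order: Nguyen, Varga, Andersen, Pereira, Amari, Kapoor, Marchetti, Baptiste, Vasquez, Salazar.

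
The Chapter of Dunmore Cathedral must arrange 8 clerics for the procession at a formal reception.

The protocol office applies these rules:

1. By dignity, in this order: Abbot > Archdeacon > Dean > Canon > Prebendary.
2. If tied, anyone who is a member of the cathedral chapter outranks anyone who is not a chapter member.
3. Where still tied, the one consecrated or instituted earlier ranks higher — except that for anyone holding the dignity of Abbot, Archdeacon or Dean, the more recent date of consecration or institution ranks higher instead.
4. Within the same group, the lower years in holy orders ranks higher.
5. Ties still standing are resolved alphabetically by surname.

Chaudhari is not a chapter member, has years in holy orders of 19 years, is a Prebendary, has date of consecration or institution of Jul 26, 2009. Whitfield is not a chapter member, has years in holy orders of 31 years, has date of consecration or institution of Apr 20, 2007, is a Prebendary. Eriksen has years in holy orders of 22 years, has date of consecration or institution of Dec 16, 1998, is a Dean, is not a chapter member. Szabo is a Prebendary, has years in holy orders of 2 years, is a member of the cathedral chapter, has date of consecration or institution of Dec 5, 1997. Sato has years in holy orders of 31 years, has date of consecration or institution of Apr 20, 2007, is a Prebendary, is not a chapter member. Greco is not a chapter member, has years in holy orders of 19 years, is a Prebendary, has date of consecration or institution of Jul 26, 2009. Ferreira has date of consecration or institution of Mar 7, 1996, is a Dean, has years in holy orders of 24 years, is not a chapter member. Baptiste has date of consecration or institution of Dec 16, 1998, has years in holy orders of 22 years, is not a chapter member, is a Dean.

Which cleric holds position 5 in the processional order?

By dignity: Baptiste, Eriksen and Ferreira (Dean); then Szabo, Sato, Whitfield, Chaudhari and Greco (Prebendary).
Baptiste, Eriksen and Ferreira are each not a chapter member, so the next rule applies.
Among Baptiste, Eriksen and Ferreira, by date of consecration or institution (later first) (reversed rule for this group): Baptiste and Eriksen (Dec 16, 1998) before Ferreira (Mar 7, 1996).
Baptiste and Eriksen both have years in holy orders 22 years, so the next rule applies.
Among Baptiste and Eriksen, alphabetically by surname: Baptiste before Eriksen.
Among Szabo, Sato, Whitfield, Chaudhari and Greco, a member of the cathedral chapter before not a chapter member: Szabo (a member of the cathedral chapter) before Sato, Whitfield, Chaudhari and Greco (not a chapter member).
Among Sato, Whitfield, Chaudhari and Greco, by date of consecration or institution (earlier first): Sato and Whitfield (Apr 20, 2007) before Chaudhari and Greco (Jul 26, 2009).
Sato and Whitfield both have years in holy orders 31 years, so the next rule applies.
Among Sato and Whitfield, alphabetically by surname: Sato before Whitfield.
Chaudhari and Greco both have years in holy orders 19 years, so the next rule applies.
Among Chaudhari and Greco, alphabetically by surname: Chaudhari before Greco.
Order: Baptiste, Eriksen, Ferreira, Szabo, Sato, Whitfield, Chaudhari, Greco.

Sato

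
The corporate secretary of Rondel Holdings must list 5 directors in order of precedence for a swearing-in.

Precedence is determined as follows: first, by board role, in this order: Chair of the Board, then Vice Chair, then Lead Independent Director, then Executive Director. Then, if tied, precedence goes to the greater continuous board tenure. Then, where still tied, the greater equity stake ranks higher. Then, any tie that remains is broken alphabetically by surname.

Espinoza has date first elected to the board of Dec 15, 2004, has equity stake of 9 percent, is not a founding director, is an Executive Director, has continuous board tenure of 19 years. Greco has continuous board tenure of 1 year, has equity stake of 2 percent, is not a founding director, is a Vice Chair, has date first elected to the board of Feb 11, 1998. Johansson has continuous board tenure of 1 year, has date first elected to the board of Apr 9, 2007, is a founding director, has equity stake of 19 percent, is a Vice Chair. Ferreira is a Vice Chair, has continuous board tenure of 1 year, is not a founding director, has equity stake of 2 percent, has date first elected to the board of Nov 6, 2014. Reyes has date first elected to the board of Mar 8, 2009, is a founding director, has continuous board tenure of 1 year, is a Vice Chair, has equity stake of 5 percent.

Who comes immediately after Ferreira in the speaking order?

By board role: Johansson, Reyes, Ferreira and Greco (Vice Chair); then Espinoza (Executive Director).
Johansson, Reyes, Ferreira and Greco all have continuous board tenure 1 year, so the next rule applies.
Among Johansson, Reyes, Ferreira and Greco, by equity stake (higher first): Johansson (19 percent) before Reyes (5 percent) before Ferreira and Greco (2 percent).
Among Ferreira and Greco, alphabetically by surname: Ferreira before Greco.
Order: Johansson, Reyes, Ferreira, Greco, Espinoza.

Greco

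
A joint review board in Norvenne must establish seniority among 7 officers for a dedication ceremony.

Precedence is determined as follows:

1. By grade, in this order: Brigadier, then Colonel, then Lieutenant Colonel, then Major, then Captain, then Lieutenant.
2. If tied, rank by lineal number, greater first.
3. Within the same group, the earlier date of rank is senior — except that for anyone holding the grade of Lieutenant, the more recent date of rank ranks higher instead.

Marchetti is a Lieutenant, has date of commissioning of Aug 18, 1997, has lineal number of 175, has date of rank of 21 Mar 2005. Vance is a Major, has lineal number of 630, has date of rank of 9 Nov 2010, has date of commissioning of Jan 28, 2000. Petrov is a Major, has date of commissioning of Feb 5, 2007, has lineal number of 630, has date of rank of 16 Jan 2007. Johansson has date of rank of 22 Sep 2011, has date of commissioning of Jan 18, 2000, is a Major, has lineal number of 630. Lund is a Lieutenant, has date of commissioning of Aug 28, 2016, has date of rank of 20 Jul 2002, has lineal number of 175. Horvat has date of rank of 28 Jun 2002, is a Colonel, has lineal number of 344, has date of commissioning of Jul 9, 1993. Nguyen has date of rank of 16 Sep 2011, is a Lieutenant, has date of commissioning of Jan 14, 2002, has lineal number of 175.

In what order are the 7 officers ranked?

Horvat, Petrov, Vance, Johansson, Nguyen, Marchetti, Lund

By grade: Horvat (Colonel); then Petrov, Vance and Johansson (Major); then Nguyen, Marchetti and Lund (Lieutenant).
Petrov, Vance and Johansson all have lineal number 630, so the next rule applies.
Among Petrov, Vance and Johansson, by date of rank (earlier first): Petrov (16 Jan 2007) before Vance (9 Nov 2010) before Johansson (22 Sep 2011).
Nguyen, Marchetti and Lund all have lineal number 175, so the next rule applies.
Among Nguyen, Marchetti and Lund, by date of rank (later first) (reversed rule for this group): Nguyen (16 Sep 2011) before Marchetti (21 Mar 2005) before Lund (20 Jul 2002).
Full order: Horvat, Petrov, Vance, Johansson, Nguyen, Marchetti, Lund.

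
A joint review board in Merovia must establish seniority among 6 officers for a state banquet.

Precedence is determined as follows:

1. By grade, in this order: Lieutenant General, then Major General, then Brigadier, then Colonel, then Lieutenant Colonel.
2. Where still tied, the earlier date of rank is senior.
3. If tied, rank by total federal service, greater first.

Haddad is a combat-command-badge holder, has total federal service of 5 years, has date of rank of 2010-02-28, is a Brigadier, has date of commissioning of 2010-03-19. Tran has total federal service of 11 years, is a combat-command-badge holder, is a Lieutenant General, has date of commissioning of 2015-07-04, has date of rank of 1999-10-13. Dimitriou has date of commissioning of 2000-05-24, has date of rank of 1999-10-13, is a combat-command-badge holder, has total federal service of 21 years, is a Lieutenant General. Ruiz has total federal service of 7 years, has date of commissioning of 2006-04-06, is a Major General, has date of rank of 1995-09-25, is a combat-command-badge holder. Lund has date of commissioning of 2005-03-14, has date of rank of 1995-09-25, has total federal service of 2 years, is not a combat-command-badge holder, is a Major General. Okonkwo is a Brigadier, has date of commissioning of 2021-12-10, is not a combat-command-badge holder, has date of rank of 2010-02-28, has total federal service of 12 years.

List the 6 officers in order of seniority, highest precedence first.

Dimitriou, Tran, Ruiz, Lund, Okonkwo, Haddad

By grade: Dimitriou and Tran (Lieutenant General); then Ruiz and Lund (Major General); then Okonkwo and Haddad (Brigadier).
Dimitriou and Tran both have date of rank 1999-10-13, so the next rule applies.
Among Dimitriou and Tran, by total federal service (higher first): Dimitriou (21 years) before Tran (11 years).
Ruiz and Lund both have date of rank 1995-09-25, so the next rule applies.
Among Ruiz and Lund, by total federal service (higher first): Ruiz (7 years) before Lund (2 years).
Okonkwo and Haddad both have date of rank 2010-02-28, so the next rule applies.
Among Okonkwo and Haddad, by total federal service (higher first): Okonkwo (12 years) before Haddad (5 years).
Full order: Dimitriou, Tran, Ruiz, Lund, Okonkwo, Haddad.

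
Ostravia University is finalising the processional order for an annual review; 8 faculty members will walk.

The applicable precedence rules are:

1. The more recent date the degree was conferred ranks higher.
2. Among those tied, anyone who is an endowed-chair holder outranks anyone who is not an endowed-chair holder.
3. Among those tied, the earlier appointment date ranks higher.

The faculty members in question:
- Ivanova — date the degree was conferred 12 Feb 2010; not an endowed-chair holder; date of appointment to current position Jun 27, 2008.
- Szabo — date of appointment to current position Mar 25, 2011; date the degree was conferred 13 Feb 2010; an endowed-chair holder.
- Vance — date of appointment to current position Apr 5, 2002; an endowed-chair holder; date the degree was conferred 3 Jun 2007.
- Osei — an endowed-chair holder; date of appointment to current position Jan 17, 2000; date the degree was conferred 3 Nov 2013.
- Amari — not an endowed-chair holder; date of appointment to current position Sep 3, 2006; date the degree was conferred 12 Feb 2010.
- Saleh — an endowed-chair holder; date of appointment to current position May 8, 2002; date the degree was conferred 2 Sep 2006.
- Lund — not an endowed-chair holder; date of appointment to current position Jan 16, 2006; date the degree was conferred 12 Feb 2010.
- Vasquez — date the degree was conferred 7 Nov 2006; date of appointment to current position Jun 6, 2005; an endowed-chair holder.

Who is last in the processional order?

By date the degree was conferred (later first): Osei (3 Nov 2013); then Szabo (13 Feb 2010); then Lund, Amari and Ivanova (each 12 Feb 2010); then Vance (3 Jun 2007); then Vasquez (7 Nov 2006); then Saleh (2 Sep 2006).
Lund, Amari and Ivanova are each not an endowed-chair holder, so the next rule applies.
Among Lund, Amari and Ivanova, by date of appointment to current position (earlier first): Lund (Jan 16, 2006) before Amari (Sep 3, 2006) before Ivanova (Jun 27, 2008).
Order: Osei, Szabo, Lund, Amari, Ivanova, Vance, Vasquez, Saleh.

Saleh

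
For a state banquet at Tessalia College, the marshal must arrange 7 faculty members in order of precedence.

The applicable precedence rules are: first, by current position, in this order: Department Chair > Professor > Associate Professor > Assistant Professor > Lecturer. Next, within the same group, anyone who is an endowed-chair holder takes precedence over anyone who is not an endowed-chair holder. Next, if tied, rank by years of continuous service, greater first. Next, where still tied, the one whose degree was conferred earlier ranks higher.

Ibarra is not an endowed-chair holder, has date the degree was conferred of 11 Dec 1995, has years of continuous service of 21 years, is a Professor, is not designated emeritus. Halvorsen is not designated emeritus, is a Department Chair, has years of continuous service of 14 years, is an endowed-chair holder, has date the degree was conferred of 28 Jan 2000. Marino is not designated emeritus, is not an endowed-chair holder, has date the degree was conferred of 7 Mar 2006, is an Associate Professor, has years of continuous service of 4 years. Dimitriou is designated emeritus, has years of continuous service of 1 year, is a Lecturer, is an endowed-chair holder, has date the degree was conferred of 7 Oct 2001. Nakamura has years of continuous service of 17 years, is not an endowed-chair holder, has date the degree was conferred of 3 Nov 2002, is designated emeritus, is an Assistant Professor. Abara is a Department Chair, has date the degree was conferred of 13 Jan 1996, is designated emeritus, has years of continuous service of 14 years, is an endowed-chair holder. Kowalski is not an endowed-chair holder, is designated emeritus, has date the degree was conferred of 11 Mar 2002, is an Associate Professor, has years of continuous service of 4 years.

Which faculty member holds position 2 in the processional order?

Halvorsen

By current position: Abara and Halvorsen (Department Chair); then Ibarra (Professor); then Kowalski and Marino (Associate Professor); then Nakamura (Assistant Professor); then Dimitriou (Lecturer).
Abara and Halvorsen are each an endowed-chair holder, so the next rule applies.
Abara and Halvorsen both have years of continuous service 14 years, so the next rule applies.
Among Abara and Halvorsen, by date the degree was conferred (earlier first): Abara (13 Jan 1996) before Halvorsen (28 Jan 2000).
Kowalski and Marino are each not an endowed-chair holder, so the next rule applies.
Kowalski and Marino both have years of continuous service 4 years, so the next rule applies.
Among Kowalski and Marino, by date the degree was conferred (earlier first): Kowalski (11 Mar 2002) before Marino (7 Mar 2006).
Order: Abara, Halvorsen, Ibarra, Kowalski, Marino, Nakamura, Dimitriou.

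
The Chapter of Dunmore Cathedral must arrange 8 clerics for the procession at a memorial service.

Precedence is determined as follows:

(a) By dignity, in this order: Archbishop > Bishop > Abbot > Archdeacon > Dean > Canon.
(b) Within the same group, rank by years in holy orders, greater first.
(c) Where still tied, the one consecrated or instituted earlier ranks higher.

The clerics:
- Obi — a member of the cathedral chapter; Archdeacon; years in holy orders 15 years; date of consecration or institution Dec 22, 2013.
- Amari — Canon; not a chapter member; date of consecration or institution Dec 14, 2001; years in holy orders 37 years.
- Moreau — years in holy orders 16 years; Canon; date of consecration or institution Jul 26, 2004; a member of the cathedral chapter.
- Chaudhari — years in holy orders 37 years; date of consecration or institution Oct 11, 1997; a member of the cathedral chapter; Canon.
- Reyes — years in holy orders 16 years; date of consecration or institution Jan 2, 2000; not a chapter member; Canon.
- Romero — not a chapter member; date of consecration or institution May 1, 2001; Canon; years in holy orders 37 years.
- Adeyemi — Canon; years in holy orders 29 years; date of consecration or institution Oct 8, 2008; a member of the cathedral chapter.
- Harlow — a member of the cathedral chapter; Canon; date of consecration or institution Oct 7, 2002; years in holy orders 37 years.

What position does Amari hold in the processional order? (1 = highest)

4

By dignity: Obi (Archdeacon); then Chaudhari, Romero, Amari, Harlow, Adeyemi, Reyes and Moreau (Canon).
Among Chaudhari, Romero, Amari, Harlow, Adeyemi, Reyes and Moreau, by years in holy orders (higher first): Chaudhari, Romero, Amari and Harlow (37 years) before Adeyemi (29 years) before Reyes and Moreau (16 years).
Among Chaudhari, Romero, Amari and Harlow, by date of consecration or institution (earlier first): Chaudhari (Oct 11, 1997) before Romero (May 1, 2001) before Amari (Dec 14, 2001) before Harlow (Oct 7, 2002).
Among Reyes and Moreau, by date of consecration or institution (earlier first): Reyes (Jan 2, 2000) before Moreau (Jul 26, 2004).
Order: Obi, Chaudhari, Romero, Amari, Harlow, Adeyemi, Reyes, Moreau. So position 4.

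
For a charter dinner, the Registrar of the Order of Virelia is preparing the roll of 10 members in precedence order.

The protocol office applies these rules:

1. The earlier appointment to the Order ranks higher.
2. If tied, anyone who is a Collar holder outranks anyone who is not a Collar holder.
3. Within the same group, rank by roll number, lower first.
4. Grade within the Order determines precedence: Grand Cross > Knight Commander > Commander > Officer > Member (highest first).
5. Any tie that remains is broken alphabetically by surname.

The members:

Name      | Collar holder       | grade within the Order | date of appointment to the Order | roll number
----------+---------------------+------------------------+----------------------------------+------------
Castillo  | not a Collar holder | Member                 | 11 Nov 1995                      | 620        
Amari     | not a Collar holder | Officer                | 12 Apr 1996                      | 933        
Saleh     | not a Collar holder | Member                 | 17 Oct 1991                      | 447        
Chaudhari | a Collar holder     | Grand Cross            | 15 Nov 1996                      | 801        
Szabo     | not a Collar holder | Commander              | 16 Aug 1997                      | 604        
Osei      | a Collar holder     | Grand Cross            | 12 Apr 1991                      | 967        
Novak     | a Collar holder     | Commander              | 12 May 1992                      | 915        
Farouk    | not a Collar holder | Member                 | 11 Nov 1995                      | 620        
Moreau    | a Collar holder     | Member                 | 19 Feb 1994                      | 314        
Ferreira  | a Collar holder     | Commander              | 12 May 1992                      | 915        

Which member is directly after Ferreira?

Novak

By date of appointment to the Order (earlier first): Osei (12 Apr 1991); then Saleh (17 Oct 1991); then Ferreira and Novak (both 12 May 1992); then Moreau (19 Feb 1994); then Castillo and Farouk (both 11 Nov 1995); then Amari (12 Apr 1996); then Chaudhari (15 Nov 1996); then Szabo (16 Aug 1997).
Ferreira and Novak are each a Collar holder, so the next rule applies.
Ferreira and Novak both have roll number 915, so the next rule applies.
Ferreira and Novak are each Commander, so the next rule applies.
Among Ferreira and Novak, alphabetically by surname: Ferreira before Novak.
Castillo and Farouk are each not a Collar holder, so the next rule applies.
Castillo and Farouk both have roll number 620, so the next rule applies.
Castillo and Farouk are each Member, so the next rule applies.
Among Castillo and Farouk, alphabetically by surname: Castillo before Farouk.
Order: Osei, Saleh, Ferreira, Novak, Moreau, Castillo, Farouk, Amari, Chaudhari, Szabo.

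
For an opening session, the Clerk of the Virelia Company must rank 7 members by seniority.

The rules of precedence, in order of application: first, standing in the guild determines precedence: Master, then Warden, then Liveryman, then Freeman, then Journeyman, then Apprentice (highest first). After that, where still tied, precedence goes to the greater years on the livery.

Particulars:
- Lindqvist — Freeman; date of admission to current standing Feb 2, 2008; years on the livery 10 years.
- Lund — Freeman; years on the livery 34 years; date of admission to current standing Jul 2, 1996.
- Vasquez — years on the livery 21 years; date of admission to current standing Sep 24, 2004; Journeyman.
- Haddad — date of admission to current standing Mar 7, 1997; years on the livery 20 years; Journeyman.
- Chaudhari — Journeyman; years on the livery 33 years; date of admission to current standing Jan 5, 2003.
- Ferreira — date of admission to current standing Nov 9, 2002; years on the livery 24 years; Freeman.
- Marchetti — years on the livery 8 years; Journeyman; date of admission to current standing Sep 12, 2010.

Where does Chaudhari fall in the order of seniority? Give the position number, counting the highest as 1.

By standing in the guild: Lund, Ferreira and Lindqvist (Freeman); then Chaudhari, Vasquez, Haddad and Marchetti (Journeyman).
Among Lund, Ferreira and Lindqvist, by years on the livery (higher first): Lund (34 years) before Ferreira (24 years) before Lindqvist (10 years).
Among Chaudhari, Vasquez, Haddad and Marchetti, by years on the livery (higher first): Chaudhari (33 years) before Vasquez (21 years) before Haddad (20 years) before Marchetti (8 years).
Order: Lund, Ferreira, Lindqvist, Chaudhari, Vasquez, Haddad, Marchetti. So position 4.

4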